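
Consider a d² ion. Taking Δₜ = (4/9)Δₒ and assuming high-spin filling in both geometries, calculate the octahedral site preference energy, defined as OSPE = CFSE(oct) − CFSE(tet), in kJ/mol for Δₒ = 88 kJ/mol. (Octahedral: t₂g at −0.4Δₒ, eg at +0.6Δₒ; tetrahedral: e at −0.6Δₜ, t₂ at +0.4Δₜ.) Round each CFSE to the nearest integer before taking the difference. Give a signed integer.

-23

In an octahedral site d² (HS) is t2g^2 e_g^0, giving CFSE(oct) = -0.8Δₒ = -70 kJ/mol.
Tetrahedral: e^2 t2^0, CFSE = 2(−0.6) + 0(+0.4) = -1.2Δₜ = -1.2 × (4/9) × 88 = -47 kJ/mol.
Subtracting, OSPE = -70 − (-47) = -23 kJ/mol.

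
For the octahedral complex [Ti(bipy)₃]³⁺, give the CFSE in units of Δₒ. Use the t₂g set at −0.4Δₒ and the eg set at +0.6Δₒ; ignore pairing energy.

bipy is neutral, so the +3 overall charge sits on Ti: oxidation state +3.
Group 4 minus oxidation state +3 gives a d¹ configuration for Ti³⁺.
Configuration: t₂g¹ eg⁰.
CFSE = 1(-0.4Δₒ) + 0(0.6Δₒ) = -0.4Δₒ + 0.0Δₒ = -0.4Δₒ.

-0.4 Δₒ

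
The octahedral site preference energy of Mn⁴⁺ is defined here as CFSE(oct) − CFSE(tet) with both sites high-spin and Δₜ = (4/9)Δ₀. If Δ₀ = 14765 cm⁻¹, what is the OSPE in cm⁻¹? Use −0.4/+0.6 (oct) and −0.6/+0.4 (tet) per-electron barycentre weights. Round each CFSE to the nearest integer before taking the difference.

-12468

Mn⁴⁺: group 7, so d-count = 7 − 4 = 3.
In an octahedral site d³ (HS) is t2g^3 e_g^0, giving CFSE(oct) = -1.2Δ₀ = -17718 cm⁻¹.
Tetrahedral: e^2 t2^1, CFSE = 2(−0.6) + 1(+0.4) = -0.8Δₜ = -0.8 × (4/9) × 14765 = -5250 cm⁻¹.
OSPE = CFSE(oct) − CFSE(tet) = -17718 − (-5250) = -12468 cm⁻¹.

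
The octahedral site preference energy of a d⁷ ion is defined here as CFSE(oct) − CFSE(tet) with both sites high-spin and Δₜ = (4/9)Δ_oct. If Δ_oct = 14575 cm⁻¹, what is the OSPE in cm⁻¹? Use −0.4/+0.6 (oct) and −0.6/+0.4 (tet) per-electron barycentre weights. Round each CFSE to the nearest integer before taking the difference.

Octahedral (high-spin): t2g^5 e_g^2, CFSE = 5(−0.4) + 2(+0.6) = -0.8Δ_oct = -0.8 × 14575 = -11660 cm⁻¹.
Tetrahedral: e^4 t2^3, CFSE = 4(−0.6) + 3(+0.4) = -1.2Δₜ = -1.2 × (4/9) × 14575 = -7773 cm⁻¹.
OSPE = CFSE(oct) − CFSE(tet) = -11660 − (-7773) = -3887 cm⁻¹.

-3887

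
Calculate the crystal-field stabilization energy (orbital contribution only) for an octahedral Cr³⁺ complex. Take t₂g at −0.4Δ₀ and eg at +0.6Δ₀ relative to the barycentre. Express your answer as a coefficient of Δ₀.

-1.2 Δ₀

Cr is in group 6, so Cr³⁺ is d³ (6 − 3 = 3).
For octahedral d³ the high- and low-spin configurations coincide.
Configuration: t₂g³ eg⁰.
CFSE = 3(-0.4Δ₀) + 0(0.6Δ₀) = -1.2Δ₀ + 0.0Δ₀ = -1.2Δ₀.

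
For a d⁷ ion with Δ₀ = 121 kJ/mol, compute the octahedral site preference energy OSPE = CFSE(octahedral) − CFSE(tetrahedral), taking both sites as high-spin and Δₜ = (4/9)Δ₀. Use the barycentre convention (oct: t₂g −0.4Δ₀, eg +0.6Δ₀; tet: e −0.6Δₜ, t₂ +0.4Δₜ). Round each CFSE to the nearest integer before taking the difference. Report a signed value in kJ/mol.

-32

Octahedral (high-spin): t₂g⁵ eg², CFSE = 5(−0.4) + 2(+0.6) = -0.8Δ₀ = -0.8 × 121 = -97 kJ/mol.
In a tetrahedral site the filling is e⁴ t₂³: CFSE(tet) = -1.2Δₜ = -1.2 × (4/9)(121) = -65 kJ/mol.
OSPE = CFSE(oct) − CFSE(tet) = -97 − (-65) = -32 kJ/mol.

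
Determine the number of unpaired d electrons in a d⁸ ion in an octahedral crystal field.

For octahedral d⁸ the high- and low-spin configurations coincide.
Configuration: t₂g⁶ eg², giving 2 unpaired electrons.

2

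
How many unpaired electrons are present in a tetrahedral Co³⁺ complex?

Group 9 minus oxidation state +3 gives a d⁶ configuration for Co³⁺.
With tetrahedral geometry the complex is necessarily high-spin.
Configuration: e^3 t2^3, giving 4 unpaired electrons.

4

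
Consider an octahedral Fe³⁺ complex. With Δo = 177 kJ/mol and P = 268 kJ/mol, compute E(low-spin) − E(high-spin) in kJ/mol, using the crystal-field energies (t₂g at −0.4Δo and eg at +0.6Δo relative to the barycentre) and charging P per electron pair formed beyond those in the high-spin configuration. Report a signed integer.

Fe sits in group 8; removing 3 electrons leaves Fe³⁺ with 8 − 3 = 5 d electrons.
High-spin d⁵ fills as t₂g³ eg² with CFSE 3(−0.4) + 2(+0.6) = 0.0Δo = 0 kJ/mol.
Low-spin t₂g⁵ eg⁰ gives -2.0Δo = -354 kJ/mol, but forming 2 extra pairs costs 2P = 536 kJ/mol, so E(LS) = -354 + 536 = 182 kJ/mol.
The difference is 182 − (0) = 182 kJ/mol, so high-spin lies lower.

182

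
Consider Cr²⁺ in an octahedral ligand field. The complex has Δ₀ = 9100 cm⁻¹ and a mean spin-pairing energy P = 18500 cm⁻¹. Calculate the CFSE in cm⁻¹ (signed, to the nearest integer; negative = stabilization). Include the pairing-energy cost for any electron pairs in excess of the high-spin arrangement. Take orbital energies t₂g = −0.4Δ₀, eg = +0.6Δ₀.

-5460

Cr²⁺: group 6, so d-count = 6 − 2 = 4.
Since Δ₀ = 9100 cm⁻¹ < P = 18500 cm⁻¹, the complex adopts the high-spin configuration.
Configuration: t₂g³ eg¹.
Orbital CFSE = -0.6Δ₀ = -0.6 × 9100 = -5460 cm⁻¹.
High-spin has no excess pairs, so no pairing correction applies.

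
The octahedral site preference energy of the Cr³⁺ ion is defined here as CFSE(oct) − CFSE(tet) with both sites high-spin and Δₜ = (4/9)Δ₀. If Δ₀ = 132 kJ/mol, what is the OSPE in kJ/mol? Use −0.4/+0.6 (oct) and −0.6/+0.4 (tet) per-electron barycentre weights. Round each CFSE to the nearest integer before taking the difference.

-111

Group 6 minus oxidation state +3 gives a d³ configuration for Cr³⁺.
In an octahedral site d³ (HS) is t₂g³ eg⁰, giving CFSE(oct) = -1.2Δ₀ = -158 kJ/mol.
Tetrahedral: e² t₂¹, CFSE = 2(−0.6) + 1(+0.4) = -0.8Δₜ = -0.8 × (4/9) × 132 = -47 kJ/mol.
OSPE = -158 − (-47) = -111 kJ/mol.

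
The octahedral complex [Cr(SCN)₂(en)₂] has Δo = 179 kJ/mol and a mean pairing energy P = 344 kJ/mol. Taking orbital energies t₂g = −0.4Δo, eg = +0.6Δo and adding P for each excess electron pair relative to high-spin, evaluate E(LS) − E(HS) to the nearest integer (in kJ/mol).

Ligand charges: 2×(-1) from SCN⁻ and 2×(+0) from en sum to -2; with overall charge +0, Cr is +2.
Cr is in group 6, so Cr²⁺ is d⁴ (6 − 2 = 4).
High-spin: t₂g³ eg¹, CFSE = -0.6Δo = -107 kJ/mol.
Low-spin: t₂g⁴ eg⁰, orbital CFSE = -1.6Δo = -286 kJ/mol; plus 1 excess pair × P = +344 kJ/mol; total 58 kJ/mol.
The difference is 58 − (-107) = 165 kJ/mol, so high-spin lies lower.

165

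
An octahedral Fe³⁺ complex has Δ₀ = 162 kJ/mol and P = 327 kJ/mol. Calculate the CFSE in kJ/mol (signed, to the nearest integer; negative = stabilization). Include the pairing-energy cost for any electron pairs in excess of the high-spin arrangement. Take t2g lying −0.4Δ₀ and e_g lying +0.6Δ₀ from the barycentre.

0

Fe is in group 8, so Fe³⁺ is d⁵ (8 − 3 = 5).
Here Δ₀ < P (162 < 327), so the high-spin state is favoured.
Filling d⁵ accordingly: t2g^3 e_g^2.
Orbital CFSE = 0.0Δ₀ = 0.0 × 162 = 0 kJ/mol.
High-spin has no excess pairs, so no pairing correction applies.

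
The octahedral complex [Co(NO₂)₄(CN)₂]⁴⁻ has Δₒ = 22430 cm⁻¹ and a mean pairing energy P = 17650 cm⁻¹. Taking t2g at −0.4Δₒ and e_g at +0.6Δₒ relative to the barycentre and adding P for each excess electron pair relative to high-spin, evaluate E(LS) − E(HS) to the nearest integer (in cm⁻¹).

-4780

Ligand charges: 4×(-1) from NO₂⁻ and 2×(-1) from CN⁻ sum to -6; with overall charge -4, Co is +2.
Co sits in group 9; removing 2 electrons leaves Co²⁺ with 9 − 2 = 7 d electrons.
High-spin: t2g^5 e_g^2, CFSE = -0.8Δₒ = -17944 cm⁻¹.
Low-spin: t2g^6 e_g^1, orbital CFSE = -1.8Δₒ = -40374 cm⁻¹; plus 1 excess pair × P = +17650 cm⁻¹; total -22724 cm⁻¹.
E(LS) − E(HS) = -22724 − (-17944) = -4780 cm⁻¹.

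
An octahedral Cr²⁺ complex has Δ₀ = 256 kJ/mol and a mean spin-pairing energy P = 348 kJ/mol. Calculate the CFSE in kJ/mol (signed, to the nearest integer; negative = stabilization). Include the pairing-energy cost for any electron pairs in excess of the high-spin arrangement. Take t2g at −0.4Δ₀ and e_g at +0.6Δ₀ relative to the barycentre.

Cr²⁺: group 6, so d-count = 6 − 2 = 4.
Δ₀ < P, so pairing is avoided: the ground state is high-spin.
Filling d⁴ accordingly: t2g^3 e_g^1.
Orbital CFSE = -0.6Δ₀ = -0.6 × 256 = -154 kJ/mol.
High-spin has no excess pairs, so no pairing correction applies.

-154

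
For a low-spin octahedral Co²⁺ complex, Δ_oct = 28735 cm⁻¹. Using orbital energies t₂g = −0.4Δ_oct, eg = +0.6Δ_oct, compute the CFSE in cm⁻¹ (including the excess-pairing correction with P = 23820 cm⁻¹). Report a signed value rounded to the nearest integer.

-27903

Co is in group 9, so Co²⁺ is d⁷ (9 − 2 = 7).
Electron filling gives t₂g⁶ eg¹.
CFSE(orbital) = 6×(-0.4Δ_oct) + 1×(0.6Δ_oct) = -1.8Δ_oct; with Δ_oct = 28735 cm⁻¹ that is -51723 cm⁻¹.
High-spin d⁷ would be t₂g⁵ eg² with 2 pairs; low-spin has 3, so 1 excess pair costs +1P = +23820 cm⁻¹.
Overall CFSE = -51723 + 23820 = -27903 cm⁻¹.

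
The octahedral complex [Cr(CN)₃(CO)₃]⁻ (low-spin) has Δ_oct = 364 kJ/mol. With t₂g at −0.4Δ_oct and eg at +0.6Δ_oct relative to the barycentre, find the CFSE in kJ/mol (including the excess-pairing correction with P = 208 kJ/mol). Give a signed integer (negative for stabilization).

-374

Ligand charges: 3×(-1) from CN⁻ and 3×(+0) from CO sum to -3; with overall charge -1, Cr is +2.
Cr is in group 6, so Cr²⁺ is d⁴ (6 − 2 = 4).
Configuration: t₂g⁴ eg⁰.
CFSE(orbital) = 4×(-0.4Δ_oct) + 0×(0.6Δ_oct) = -1.6Δ_oct; with Δ_oct = 364 kJ/mol that is -582 kJ/mol.
Relative to high-spin t₂g³ eg¹ (0 paired), the low-spin configuration has 1 additional pair, contributing +1 × 208 = +208 kJ/mol.
Combining: -582 + 208 = -374 kJ/mol.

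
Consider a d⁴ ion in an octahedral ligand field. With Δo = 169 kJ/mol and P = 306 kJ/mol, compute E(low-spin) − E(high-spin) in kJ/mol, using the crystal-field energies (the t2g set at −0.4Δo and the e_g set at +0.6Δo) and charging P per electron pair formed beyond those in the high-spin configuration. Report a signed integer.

137

In the high-spin limit (t2g^3 e_g^1) the orbital term is -0.6Δo = -101 kJ/mol, with no excess pairing.
Low-spin: t2g^4 e_g^0, orbital CFSE = -1.6Δo = -270 kJ/mol; plus 1 excess pair × P = +306 kJ/mol; total 36 kJ/mol.
The difference is 36 − (-101) = 137 kJ/mol, so high-spin lies lower.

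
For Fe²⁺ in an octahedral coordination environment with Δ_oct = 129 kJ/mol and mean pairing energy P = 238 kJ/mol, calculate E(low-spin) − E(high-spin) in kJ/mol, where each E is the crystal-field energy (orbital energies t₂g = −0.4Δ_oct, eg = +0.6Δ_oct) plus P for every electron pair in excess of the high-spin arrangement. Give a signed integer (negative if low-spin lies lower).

Group 8 minus oxidation state +2 gives a d⁶ configuration for Fe²⁺.
High-spin: t₂g⁴ eg², CFSE = -0.4Δ_oct = -52 kJ/mol.
Low-spin: t₂g⁶ eg⁰, orbital CFSE = -2.4Δ_oct = -310 kJ/mol; plus 2 excess pairs × P = +476 kJ/mol; total 166 kJ/mol.
The difference is 166 − (-52) = 218 kJ/mol, so high-spin lies lower.

218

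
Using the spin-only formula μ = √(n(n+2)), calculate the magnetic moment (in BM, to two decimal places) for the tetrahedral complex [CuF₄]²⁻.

Each F⁻ contributes -1; 4 × (-1) = -4. With overall charge -2, Cu is in the +2 oxidation state.
Cu sits in group 11; removing 2 electrons leaves Cu²⁺ with 11 − 2 = 9 d electrons.
Tetrahedral fields are weak (Δₜ ≈ 4/9 Δₒ), so electrons fill high-spin.
Configuration: e⁴ t₂⁵ → 1 unpaired electron.
μ(spin-only) = √[1(1+2)] = √3 ≈ 1.73 BM.

1.73 BM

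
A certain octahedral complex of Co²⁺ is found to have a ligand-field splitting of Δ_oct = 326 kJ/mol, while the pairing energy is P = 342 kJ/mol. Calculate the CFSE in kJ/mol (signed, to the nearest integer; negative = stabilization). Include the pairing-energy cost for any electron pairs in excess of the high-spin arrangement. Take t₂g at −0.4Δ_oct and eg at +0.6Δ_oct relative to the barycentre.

-261

Co is in group 9, so Co²⁺ is d⁷ (9 − 2 = 7).
Here Δ_oct < P (326 < 342), so the high-spin state is favoured.
Filling d⁷ accordingly: t₂g⁵ eg².
Orbital CFSE = -0.8Δ_oct = -0.8 × 326 = -261 kJ/mol.
High-spin has no excess pairs, so no pairing correction applies.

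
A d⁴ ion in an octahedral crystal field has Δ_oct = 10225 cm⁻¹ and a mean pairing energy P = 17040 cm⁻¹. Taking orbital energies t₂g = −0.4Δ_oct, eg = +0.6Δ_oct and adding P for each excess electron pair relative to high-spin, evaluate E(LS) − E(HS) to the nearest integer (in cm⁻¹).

High-spin: t₂g³ eg¹, CFSE = -0.6Δ_oct = -6135 cm⁻¹.
For low-spin the configuration is t₂g⁴ eg⁰: orbital energy -1.6 × 10225 = -16360 cm⁻¹, and 1 additional pair relative to high-spin adds 17040 cm⁻¹, giving 680 cm⁻¹.
Thus E(LS) − E(HS) = 6815 cm⁻¹.

6815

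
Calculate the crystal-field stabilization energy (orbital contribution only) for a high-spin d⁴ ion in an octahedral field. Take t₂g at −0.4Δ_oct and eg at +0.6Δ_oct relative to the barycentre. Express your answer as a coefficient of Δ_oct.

-0.6 Δ_oct

Configuration: t₂g³ eg¹.
CFSE = 3(-0.4Δ_oct) + 1(0.6Δ_oct) = -1.2Δ_oct + 0.6Δ_oct = -0.6Δ_oct.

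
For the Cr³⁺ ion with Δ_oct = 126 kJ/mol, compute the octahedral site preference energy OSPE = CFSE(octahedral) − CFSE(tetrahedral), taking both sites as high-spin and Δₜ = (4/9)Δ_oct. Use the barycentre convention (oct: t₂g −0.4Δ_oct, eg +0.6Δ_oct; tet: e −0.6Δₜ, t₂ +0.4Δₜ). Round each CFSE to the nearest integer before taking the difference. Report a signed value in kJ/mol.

Cr sits in group 6; removing 3 electrons leaves Cr³⁺ with 6 − 3 = 3 d electrons.
In an octahedral site d³ (HS) is t₂g³ eg⁰, giving CFSE(oct) = -1.2Δ_oct = -151 kJ/mol.
Tetrahedral e² t₂¹ gives -0.8Δₜ = -0.8 × (4/9) × 126 = -45 kJ/mol.
OSPE = -151 − (-45) = -106 kJ/mol.

-106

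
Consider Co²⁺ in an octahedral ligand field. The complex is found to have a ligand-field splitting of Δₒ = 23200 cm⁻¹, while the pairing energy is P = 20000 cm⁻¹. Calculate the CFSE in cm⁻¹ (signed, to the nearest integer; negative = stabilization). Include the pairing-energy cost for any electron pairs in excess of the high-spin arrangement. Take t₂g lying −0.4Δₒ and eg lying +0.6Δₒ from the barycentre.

-21760

Co is in group 9, so Co²⁺ is d⁷ (9 − 2 = 7).
With Δₒ > P the complex is low-spin.
Configuration: t₂g⁶ eg¹.
Orbital CFSE = -1.8Δₒ = -1.8 × 23200 = -41760 cm⁻¹.
Excess pairs vs high-spin: 3 − 2 = 1; pairing cost = +20000 cm⁻¹.
Net CFSE = -41760 + 20000 = -21760 cm⁻¹.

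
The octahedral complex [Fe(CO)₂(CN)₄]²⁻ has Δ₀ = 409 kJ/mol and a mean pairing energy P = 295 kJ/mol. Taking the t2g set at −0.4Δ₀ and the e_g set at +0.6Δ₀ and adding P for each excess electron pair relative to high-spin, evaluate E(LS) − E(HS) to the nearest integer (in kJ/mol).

-228

Ligand charges: 2×(+0) from CO and 4×(-1) from CN⁻ sum to -4; with overall charge -2, Fe is +2.
Fe²⁺: group 8, so d-count = 8 − 2 = 6.
High-spin: t2g^4 e_g^2, CFSE = -0.4Δ₀ = -164 kJ/mol.
For low-spin the configuration is t2g^6 e_g^0: orbital energy -2.4 × 409 = -982 kJ/mol, and 2 additional pairs relative to high-spin add 590 kJ/mol, giving -392 kJ/mol.
The difference is -392 − (-164) = -228 kJ/mol, so low-spin lies lower.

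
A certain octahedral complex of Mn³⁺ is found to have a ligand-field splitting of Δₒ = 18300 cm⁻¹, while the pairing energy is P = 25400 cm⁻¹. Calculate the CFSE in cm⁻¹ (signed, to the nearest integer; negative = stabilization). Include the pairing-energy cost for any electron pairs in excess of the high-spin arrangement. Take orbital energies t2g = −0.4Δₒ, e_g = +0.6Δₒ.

Mn³⁺: group 7, so d-count = 7 − 3 = 4.
Δₒ < P, so pairing is avoided: the ground state is high-spin.
That gives t2g^3 e_g^1.
Orbital CFSE = -0.6Δₒ = -0.6 × 18300 = -10980 cm⁻¹.
High-spin has no excess pairs, so no pairing correction applies.

-10980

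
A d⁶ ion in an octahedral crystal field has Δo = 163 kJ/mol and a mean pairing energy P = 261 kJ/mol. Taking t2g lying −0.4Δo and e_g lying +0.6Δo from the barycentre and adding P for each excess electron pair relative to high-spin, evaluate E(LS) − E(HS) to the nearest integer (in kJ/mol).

196

High-spin: t2g^4 e_g^2, CFSE = -0.4Δo = -65 kJ/mol.
Low-spin t2g^6 e_g^0 gives -2.4Δo = -391 kJ/mol, but forming 2 extra pairs costs 2P = 522 kJ/mol, so E(LS) = -391 + 522 = 131 kJ/mol.
E(LS) − E(HS) = 131 − (-65) = 196 kJ/mol.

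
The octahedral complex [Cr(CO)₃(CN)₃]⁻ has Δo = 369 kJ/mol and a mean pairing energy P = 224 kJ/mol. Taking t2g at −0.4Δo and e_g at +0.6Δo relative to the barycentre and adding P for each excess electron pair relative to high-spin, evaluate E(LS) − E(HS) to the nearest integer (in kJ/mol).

Ligand charges: 3×(+0) from CO and 3×(-1) from CN⁻ sum to -3; with overall charge -1, Cr is +2.
Cr²⁺: group 6, so d-count = 6 − 2 = 4.
In the high-spin limit (t2g^3 e_g^1) the orbital term is -0.6Δo = -221 kJ/mol, with no excess pairing.
Low-spin: t2g^4 e_g^0, orbital CFSE = -1.6Δo = -590 kJ/mol; plus 1 excess pair × P = +224 kJ/mol; total -366 kJ/mol.
E(LS) − E(HS) = -366 − (-221) = -145 kJ/mol.

-145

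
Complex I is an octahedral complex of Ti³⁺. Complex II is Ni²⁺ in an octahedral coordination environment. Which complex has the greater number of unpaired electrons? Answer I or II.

II

I: Ti is in group 4, so Ti³⁺ is d¹ (4 − 3 = 1); For octahedral d¹ the high- and low-spin configurations coincide; t₂g¹ eg⁰ → 1 unpaired.
II: Ni sits in group 10; removing 2 electrons leaves Ni²⁺ with 10 − 2 = 8 d electrons; t₂g⁶ eg² → 2 unpaired.
So II has more unpaired electrons.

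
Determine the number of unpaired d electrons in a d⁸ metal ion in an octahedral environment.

2

Configuration: t₂g⁶ eg², giving 2 unpaired electrons.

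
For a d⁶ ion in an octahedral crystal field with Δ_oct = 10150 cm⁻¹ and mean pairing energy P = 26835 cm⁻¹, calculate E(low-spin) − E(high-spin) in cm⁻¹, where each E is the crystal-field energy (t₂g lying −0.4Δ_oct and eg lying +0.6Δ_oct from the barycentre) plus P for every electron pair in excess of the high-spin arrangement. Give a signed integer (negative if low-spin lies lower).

33370

High-spin: t₂g⁴ eg², CFSE = -0.4Δ_oct = -4060 cm⁻¹.
Low-spin: t₂g⁶ eg⁰, orbital CFSE = -2.4Δ_oct = -24360 cm⁻¹; plus 2 excess pairs × P = +53670 cm⁻¹; total 29310 cm⁻¹.
The difference is 29310 − (-4060) = 33370 cm⁻¹, so high-spin lies lower.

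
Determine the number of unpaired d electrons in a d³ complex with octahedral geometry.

For octahedral d³ the high- and low-spin configurations coincide.
Configuration: t2g^3 e_g^0, giving 3 unpaired electrons.

3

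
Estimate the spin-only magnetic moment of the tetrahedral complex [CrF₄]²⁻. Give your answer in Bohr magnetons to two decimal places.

4.90 Bohr magnetons

Each F⁻ contributes -1; 4 × (-1) = -4. With overall charge -2, Cr is in the +2 oxidation state.
Cr sits in group 6; removing 2 electrons leaves Cr²⁺ with 6 − 2 = 4 d electrons.
With tetrahedral geometry the complex is necessarily high-spin.
Configuration: e² t₂² → 4 unpaired electrons.
μ(spin-only) = √[4(4+2)] = √24 ≈ 4.90 Bohr magnetons.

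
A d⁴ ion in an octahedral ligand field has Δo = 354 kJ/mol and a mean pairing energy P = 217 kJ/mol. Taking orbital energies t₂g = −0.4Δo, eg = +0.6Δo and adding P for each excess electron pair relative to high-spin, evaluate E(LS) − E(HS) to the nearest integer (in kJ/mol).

-137

High-spin: t₂g³ eg¹, CFSE = -0.6Δo = -212 kJ/mol.
Low-spin: t₂g⁴ eg⁰, orbital CFSE = -1.6Δo = -566 kJ/mol; plus 1 excess pair × P = +217 kJ/mol; total -349 kJ/mol.
E(LS) − E(HS) = -349 − (-212) = -137 kJ/mol.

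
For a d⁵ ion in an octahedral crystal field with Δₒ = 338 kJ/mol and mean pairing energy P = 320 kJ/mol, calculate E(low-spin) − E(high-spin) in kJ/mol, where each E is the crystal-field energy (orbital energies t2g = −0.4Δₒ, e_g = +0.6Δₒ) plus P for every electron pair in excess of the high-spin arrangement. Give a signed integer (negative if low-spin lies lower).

-36

High-spin d⁵ fills as t2g^3 e_g^2 with CFSE 3(−0.4) + 2(+0.6) = 0.0Δₒ = 0 kJ/mol.
For low-spin the configuration is t2g^5 e_g^0: orbital energy -2.0 × 338 = -676 kJ/mol, and 2 additional pairs relative to high-spin add 640 kJ/mol, giving -36 kJ/mol.
E(LS) − E(HS) = -36 − (0) = -36 kJ/mol.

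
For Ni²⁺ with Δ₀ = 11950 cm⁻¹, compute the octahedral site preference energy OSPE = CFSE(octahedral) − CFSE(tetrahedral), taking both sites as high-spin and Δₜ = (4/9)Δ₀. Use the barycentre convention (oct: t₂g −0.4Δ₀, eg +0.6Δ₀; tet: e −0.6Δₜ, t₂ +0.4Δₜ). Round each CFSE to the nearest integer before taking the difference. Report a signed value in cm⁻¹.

Group 10 minus oxidation state +2 gives a d⁸ configuration for Ni²⁺.
In an octahedral site d⁸ (HS) is t₂g⁶ eg², giving CFSE(oct) = -1.2Δ₀ = -14340 cm⁻¹.
Tetrahedral e⁴ t₂⁴ gives -0.8Δₜ = -0.8 × (4/9) × 11950 = -4249 cm⁻¹.
Subtracting, OSPE = -14340 − (-4249) = -10091 cm⁻¹.

-10091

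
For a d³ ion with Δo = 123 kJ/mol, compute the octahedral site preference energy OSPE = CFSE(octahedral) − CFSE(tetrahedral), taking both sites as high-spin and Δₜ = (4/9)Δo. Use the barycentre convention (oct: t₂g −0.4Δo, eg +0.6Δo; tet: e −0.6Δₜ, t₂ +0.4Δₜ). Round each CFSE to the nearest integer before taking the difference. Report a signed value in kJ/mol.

-104

In an octahedral site d³ (HS) is t2g^3 e_g^0, giving CFSE(oct) = -1.2Δo = -148 kJ/mol.
In a tetrahedral site the filling is e^2 t2^1: CFSE(tet) = -0.8Δₜ = -0.8 × (4/9)(123) = -44 kJ/mol.
Subtracting, OSPE = -148 − (-44) = -104 kJ/mol.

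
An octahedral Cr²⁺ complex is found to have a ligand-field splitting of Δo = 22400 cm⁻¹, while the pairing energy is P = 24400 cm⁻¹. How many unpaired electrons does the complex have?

Group 6 minus oxidation state +2 gives a d⁴ configuration for Cr²⁺.
Δo < P, so pairing is avoided: the ground state is high-spin.
That gives t₂g³ eg¹.
Unpaired electrons: 4.

4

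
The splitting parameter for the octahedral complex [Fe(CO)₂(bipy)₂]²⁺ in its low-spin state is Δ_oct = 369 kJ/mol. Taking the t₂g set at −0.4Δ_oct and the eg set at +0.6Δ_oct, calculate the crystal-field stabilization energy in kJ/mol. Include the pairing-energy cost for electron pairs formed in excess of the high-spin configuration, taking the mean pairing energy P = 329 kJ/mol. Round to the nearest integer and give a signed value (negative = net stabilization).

Ligand charges: 2×(+0) from CO and 2×(+0) from bipy sum to +0; with overall charge +2, Fe is +2.
Group 8 minus oxidation state +2 gives a d⁶ configuration for Fe²⁺.
The d⁶ electrons fill as t₂g⁶ eg⁰.
The orbital stabilization is -2.4Δ_oct = -2.4 × 369 = -886 kJ/mol.
Pairing penalty: 3 pairs vs 1 in the high-spin reference → 2 extra × P = 658 kJ/mol.
Net CFSE = -886 + 658 = -228 kJ/mol.

-228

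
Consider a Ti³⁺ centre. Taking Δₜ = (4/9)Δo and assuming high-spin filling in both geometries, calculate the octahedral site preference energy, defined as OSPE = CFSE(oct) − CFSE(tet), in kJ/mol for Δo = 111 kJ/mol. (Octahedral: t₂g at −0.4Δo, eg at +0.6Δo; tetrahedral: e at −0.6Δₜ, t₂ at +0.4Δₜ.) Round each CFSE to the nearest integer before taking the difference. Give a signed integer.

-14

Ti sits in group 4; removing 3 electrons leaves Ti³⁺ with 4 − 3 = 1 d electrons.
Octahedral high-spin t2g^1 e_g^0: CFSE = -0.4 × 111 = -44 kJ/mol.
Tetrahedral e^1 t2^0 gives -0.6Δₜ = -0.6 × (4/9) × 111 = -30 kJ/mol.
OSPE = -44 − (-30) = -14 kJ/mol.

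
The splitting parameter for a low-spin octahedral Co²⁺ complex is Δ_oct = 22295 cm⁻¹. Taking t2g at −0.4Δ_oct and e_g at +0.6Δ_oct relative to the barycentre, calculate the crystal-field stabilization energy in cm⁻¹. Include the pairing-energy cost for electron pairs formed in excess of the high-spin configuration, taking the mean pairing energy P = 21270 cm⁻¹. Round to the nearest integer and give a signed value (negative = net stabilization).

-18861

Group 9 minus oxidation state +2 gives a d⁷ configuration for Co²⁺.
Configuration: t2g^6 e_g^1.
CFSE(orbital) = 6×(-0.4Δ_oct) + 1×(0.6Δ_oct) = -1.8Δ_oct; with Δ_oct = 22295 cm⁻¹ that is -40131 cm⁻¹.
Pairing penalty: 3 pairs vs 2 in the high-spin reference → 1 extra × P = 21270 cm⁻¹.
Combining: -40131 + 21270 = -18861 cm⁻¹.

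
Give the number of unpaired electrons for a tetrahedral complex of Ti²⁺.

Ti is in group 4, so Ti²⁺ is d² (4 − 2 = 2).
With tetrahedral geometry the complex is necessarily high-spin.
Configuration: e² t₂⁰, giving 2 unpaired electrons.

2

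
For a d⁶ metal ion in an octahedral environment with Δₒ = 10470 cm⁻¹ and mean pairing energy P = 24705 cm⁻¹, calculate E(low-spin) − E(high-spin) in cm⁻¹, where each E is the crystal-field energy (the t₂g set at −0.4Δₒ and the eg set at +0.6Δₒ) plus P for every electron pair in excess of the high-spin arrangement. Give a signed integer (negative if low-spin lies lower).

In the high-spin limit (t₂g⁴ eg²) the orbital term is -0.4Δₒ = -4188 cm⁻¹, with no excess pairing.
Low-spin t₂g⁶ eg⁰ gives -2.4Δₒ = -25128 cm⁻¹, but forming 2 extra pairs costs 2P = 49410 cm⁻¹, so E(LS) = -25128 + 49410 = 24282 cm⁻¹.
The difference is 24282 − (-4188) = 28470 cm⁻¹, so high-spin lies lower.

28470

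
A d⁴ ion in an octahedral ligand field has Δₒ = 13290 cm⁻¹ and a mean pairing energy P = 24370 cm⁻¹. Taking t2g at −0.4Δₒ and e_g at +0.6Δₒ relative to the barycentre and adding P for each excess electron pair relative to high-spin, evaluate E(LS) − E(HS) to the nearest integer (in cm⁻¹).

High-spin d⁴ fills as t2g^3 e_g^1 with CFSE 3(−0.4) + 1(+0.6) = -0.6Δₒ = -7974 cm⁻¹.
For low-spin the configuration is t2g^4 e_g^0: orbital energy -1.6 × 13290 = -21264 cm⁻¹, and 1 additional pair relative to high-spin adds 24370 cm⁻¹, giving 3106 cm⁻¹.
The difference is 3106 − (-7974) = 11080 cm⁻¹, so high-spin lies lower.

11080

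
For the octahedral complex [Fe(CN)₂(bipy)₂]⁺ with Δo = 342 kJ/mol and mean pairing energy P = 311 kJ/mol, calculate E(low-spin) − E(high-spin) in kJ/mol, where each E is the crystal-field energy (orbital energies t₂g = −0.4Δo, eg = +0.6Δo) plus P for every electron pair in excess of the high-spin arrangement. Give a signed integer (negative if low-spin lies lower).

Ligand charges: 2×(-1) from CN⁻ and 2×(+0) from bipy sum to -2; with overall charge +1, Fe is +3.
Fe is in group 8, so Fe³⁺ is d⁵ (8 − 3 = 5).
High-spin: t₂g³ eg², CFSE = 0.0Δo = 0 kJ/mol.
For low-spin the configuration is t₂g⁵ eg⁰: orbital energy -2.0 × 342 = -684 kJ/mol, and 2 additional pairs relative to high-spin add 622 kJ/mol, giving -62 kJ/mol.
E(LS) − E(HS) = -62 − (0) = -62 kJ/mol.

-62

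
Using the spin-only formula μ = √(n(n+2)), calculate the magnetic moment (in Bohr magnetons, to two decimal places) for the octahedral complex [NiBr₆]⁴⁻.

Each Br⁻ contributes -1; 6 × (-1) = -6. With overall charge -4, Ni is in the +2 oxidation state.
Ni²⁺: group 10, so d-count = 10 − 2 = 8.
Configuration: t₂g⁶ eg² → 2 unpaired electrons.
μ(spin-only) = √[2(2+2)] = √8 ≈ 2.83 Bohr magnetons.

2.83 Bohr magnetons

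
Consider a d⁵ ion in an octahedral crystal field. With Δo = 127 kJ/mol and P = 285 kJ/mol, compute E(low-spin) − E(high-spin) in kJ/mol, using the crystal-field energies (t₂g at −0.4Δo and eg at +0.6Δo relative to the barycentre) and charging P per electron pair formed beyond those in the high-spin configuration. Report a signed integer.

316

High-spin d⁵ fills as t₂g³ eg² with CFSE 3(−0.4) + 2(+0.6) = 0.0Δo = 0 kJ/mol.
Low-spin: t₂g⁵ eg⁰, orbital CFSE = -2.0Δo = -254 kJ/mol; plus 2 excess pairs × P = +570 kJ/mol; total 316 kJ/mol.
The difference is 316 − (0) = 316 kJ/mol, so high-spin lies lower.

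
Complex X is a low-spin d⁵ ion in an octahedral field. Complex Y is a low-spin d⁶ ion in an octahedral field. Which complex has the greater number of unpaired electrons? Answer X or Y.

X

X: t₂g⁵ eg⁰ → 1 unpaired.
Y: t₂g⁶ eg⁰ → 0 unpaired.
So X has more unpaired electrons.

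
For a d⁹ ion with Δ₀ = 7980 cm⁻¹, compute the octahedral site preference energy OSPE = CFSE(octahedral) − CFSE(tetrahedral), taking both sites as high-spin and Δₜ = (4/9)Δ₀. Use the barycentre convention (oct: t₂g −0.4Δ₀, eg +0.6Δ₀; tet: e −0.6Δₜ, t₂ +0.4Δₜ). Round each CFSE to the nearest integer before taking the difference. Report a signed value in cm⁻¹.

-3369

In an octahedral site d⁹ (HS) is t₂g⁶ eg³, giving CFSE(oct) = -0.6Δ₀ = -4788 cm⁻¹.
Tetrahedral e⁴ t₂⁵ gives -0.4Δₜ = -0.4 × (4/9) × 7980 = -1419 cm⁻¹.
OSPE = -4788 − (-1419) = -3369 cm⁻¹.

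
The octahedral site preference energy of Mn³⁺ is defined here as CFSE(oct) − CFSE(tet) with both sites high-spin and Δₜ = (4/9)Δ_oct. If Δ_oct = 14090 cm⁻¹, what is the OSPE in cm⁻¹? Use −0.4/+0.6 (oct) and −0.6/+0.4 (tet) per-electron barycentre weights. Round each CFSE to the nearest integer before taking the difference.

Mn is in group 7, so Mn³⁺ is d⁴ (7 − 3 = 4).
In an octahedral site d⁴ (HS) is t₂g³ eg¹, giving CFSE(oct) = -0.6Δ_oct = -8454 cm⁻¹.
In a tetrahedral site the filling is e² t₂²: CFSE(tet) = -0.4Δₜ = -0.4 × (4/9)(14090) = -2505 cm⁻¹.
OSPE = CFSE(oct) − CFSE(tet) = -8454 − (-2505) = -5949 cm⁻¹.

-5949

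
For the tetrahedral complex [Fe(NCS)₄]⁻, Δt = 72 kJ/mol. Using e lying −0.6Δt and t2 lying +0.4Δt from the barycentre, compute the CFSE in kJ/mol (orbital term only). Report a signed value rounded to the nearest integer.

Each NCS⁻ contributes -1; 4 × (-1) = -4. With overall charge -1, Fe is in the +3 oxidation state.
Fe sits in group 8; removing 3 electrons leaves Fe³⁺ with 8 − 3 = 5 d electrons.
Tetrahedral splitting is small, so the complex is high-spin.
The d⁵ electrons fill as e^2 t2^3.
The orbital stabilization is 0.0Δt = 0.0 × 72 = 0 kJ/mol.

0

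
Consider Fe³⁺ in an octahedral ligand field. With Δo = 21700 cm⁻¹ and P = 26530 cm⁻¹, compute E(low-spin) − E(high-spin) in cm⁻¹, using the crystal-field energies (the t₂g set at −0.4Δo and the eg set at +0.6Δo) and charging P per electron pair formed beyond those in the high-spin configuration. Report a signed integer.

Group 8 minus oxidation state +3 gives a d⁵ configuration for Fe³⁺.
High-spin d⁵ fills as t₂g³ eg² with CFSE 3(−0.4) + 2(+0.6) = 0.0Δo = 0 cm⁻¹.
Low-spin t₂g⁵ eg⁰ gives -2.0Δo = -43400 cm⁻¹, but forming 2 extra pairs costs 2P = 53060 cm⁻¹, so E(LS) = -43400 + 53060 = 9660 cm⁻¹.
Thus E(LS) − E(HS) = 9660 cm⁻¹.

9660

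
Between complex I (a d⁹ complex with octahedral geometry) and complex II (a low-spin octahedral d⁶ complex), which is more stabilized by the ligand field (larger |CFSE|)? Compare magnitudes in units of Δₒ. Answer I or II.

II

I: For octahedral d⁹ the high- and low-spin configurations coincide; t₂g⁶ eg³, CFSE = -0.6Δₒ.
II: t₂g⁶ eg⁰, CFSE = -2.4Δₒ.
So II has the larger |CFSE|.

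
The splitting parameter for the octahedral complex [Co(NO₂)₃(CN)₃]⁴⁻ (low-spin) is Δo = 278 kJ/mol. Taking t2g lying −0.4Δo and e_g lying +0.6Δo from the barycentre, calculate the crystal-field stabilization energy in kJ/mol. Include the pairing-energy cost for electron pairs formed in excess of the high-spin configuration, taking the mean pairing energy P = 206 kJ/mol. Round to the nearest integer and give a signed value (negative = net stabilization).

Ligand charges: 3×(-1) from NO₂⁻ and 3×(-1) from CN⁻ sum to -6; with overall charge -4, Co is +2.
Co²⁺: group 9, so d-count = 9 − 2 = 7.
Configuration: t2g^6 e_g^1.
CFSE(orbital) = 6×(-0.4Δo) + 1×(0.6Δo) = -1.8Δo; with Δo = 278 kJ/mol that is -500 kJ/mol.
Relative to high-spin t2g^5 e_g^2 (2 paired), the low-spin configuration has 1 additional pair, contributing +1 × 206 = +206 kJ/mol.
Combining: -500 + 206 = -294 kJ/mol.

-294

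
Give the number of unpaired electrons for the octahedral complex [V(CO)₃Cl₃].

2

Ligand charges: 3×(+0) from CO and 3×(-1) from Cl⁻ sum to -3; with overall charge +0, V is +3.
V sits in group 5; removing 3 electrons leaves V³⁺ with 5 − 3 = 2 d electrons.
Configuration: t2g^2 e_g^0, giving 2 unpaired electrons.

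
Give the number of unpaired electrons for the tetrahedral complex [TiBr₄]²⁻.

2

Each Br⁻ contributes -1; 4 × (-1) = -4. With overall charge -2, Ti is in the +2 oxidation state.
Ti is in group 4, so Ti²⁺ is d² (4 − 2 = 2).
Tetrahedral splitting is small, so the complex is high-spin.
Configuration: e² t₂⁰, giving 2 unpaired electrons.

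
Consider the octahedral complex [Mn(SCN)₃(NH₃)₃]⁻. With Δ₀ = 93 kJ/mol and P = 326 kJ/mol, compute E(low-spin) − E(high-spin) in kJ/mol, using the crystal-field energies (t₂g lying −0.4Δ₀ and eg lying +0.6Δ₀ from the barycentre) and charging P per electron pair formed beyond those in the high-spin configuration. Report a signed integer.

Ligand charges: 3×(-1) from SCN⁻ and 3×(+0) from NH₃ sum to -3; with overall charge -1, Mn is +2.
Group 7 minus oxidation state +2 gives a d⁵ configuration for Mn²⁺.
High-spin: t₂g³ eg², CFSE = 0.0Δ₀ = 0 kJ/mol.
Low-spin: t₂g⁵ eg⁰, orbital CFSE = -2.0Δ₀ = -186 kJ/mol; plus 2 excess pairs × P = +652 kJ/mol; total 466 kJ/mol.
E(LS) − E(HS) = 466 − (0) = 466 kJ/mol.

466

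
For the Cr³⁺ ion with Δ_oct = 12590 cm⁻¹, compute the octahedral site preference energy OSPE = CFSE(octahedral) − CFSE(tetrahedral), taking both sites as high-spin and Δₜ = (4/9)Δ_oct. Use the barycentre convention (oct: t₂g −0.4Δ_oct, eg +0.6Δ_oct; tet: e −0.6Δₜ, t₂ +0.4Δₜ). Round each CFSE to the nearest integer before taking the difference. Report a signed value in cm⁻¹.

-10632

Cr is in group 6, so Cr³⁺ is d³ (6 − 3 = 3).
In an octahedral site d³ (HS) is t₂g³ eg⁰, giving CFSE(oct) = -1.2Δ_oct = -15108 cm⁻¹.
Tetrahedral e² t₂¹ gives -0.8Δₜ = -0.8 × (4/9) × 12590 = -4476 cm⁻¹.
OSPE = CFSE(oct) − CFSE(tet) = -15108 − (-4476) = -10632 cm⁻¹.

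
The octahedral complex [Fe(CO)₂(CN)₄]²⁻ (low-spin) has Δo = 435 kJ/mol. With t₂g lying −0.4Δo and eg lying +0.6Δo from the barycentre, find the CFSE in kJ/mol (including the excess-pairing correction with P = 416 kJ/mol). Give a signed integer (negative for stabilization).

-212

Ligand charges: 2×(+0) from CO and 4×(-1) from CN⁻ sum to -4; with overall charge -2, Fe is +2.
Fe sits in group 8; removing 2 electrons leaves Fe²⁺ with 8 − 2 = 6 d electrons.
Configuration: t₂g⁶ eg⁰.
The orbital stabilization is -2.4Δo = -2.4 × 435 = -1044 kJ/mol.
Pairing penalty: 3 pairs vs 1 in the high-spin reference → 2 extra × P = 832 kJ/mol.
Combining: -1044 + 832 = -212 kJ/mol.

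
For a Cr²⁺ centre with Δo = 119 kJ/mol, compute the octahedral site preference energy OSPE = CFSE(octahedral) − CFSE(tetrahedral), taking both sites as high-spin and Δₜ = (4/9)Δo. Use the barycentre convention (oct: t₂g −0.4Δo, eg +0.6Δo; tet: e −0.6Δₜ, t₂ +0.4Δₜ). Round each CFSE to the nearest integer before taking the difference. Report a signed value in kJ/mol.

Group 6 minus oxidation state +2 gives a d⁴ configuration for Cr²⁺.
In an octahedral site d⁴ (HS) is t2g^3 e_g^1, giving CFSE(oct) = -0.6Δo = -71 kJ/mol.
Tetrahedral e^2 t2^2 gives -0.4Δₜ = -0.4 × (4/9) × 119 = -21 kJ/mol.
Subtracting, OSPE = -71 − (-21) = -50 kJ/mol.

-50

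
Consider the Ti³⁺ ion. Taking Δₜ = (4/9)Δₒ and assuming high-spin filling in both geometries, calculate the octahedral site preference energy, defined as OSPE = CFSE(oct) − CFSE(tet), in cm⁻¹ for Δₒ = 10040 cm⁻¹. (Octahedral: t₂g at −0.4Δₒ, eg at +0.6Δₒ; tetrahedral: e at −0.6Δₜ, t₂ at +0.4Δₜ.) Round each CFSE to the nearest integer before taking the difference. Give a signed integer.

Ti is in group 4, so Ti³⁺ is d¹ (4 − 3 = 1).
Octahedral (high-spin): t₂g¹ eg⁰, CFSE = 1(−0.4) + 0(+0.6) = -0.4Δₒ = -0.4 × 10040 = -4016 cm⁻¹.
Tetrahedral: e¹ t₂⁰, CFSE = 1(−0.6) + 0(+0.4) = -0.6Δₜ = -0.6 × (4/9) × 10040 = -2677 cm⁻¹.
OSPE = CFSE(oct) − CFSE(tet) = -4016 − (-2677) = -1339 cm⁻¹.

-1339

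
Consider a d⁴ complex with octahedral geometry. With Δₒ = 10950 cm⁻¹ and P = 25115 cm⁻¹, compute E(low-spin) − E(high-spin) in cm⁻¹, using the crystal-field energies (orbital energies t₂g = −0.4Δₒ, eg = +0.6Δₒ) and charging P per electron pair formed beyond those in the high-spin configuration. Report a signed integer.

High-spin d⁴ fills as t₂g³ eg¹ with CFSE 3(−0.4) + 1(+0.6) = -0.6Δₒ = -6570 cm⁻¹.
Low-spin: t₂g⁴ eg⁰, orbital CFSE = -1.6Δₒ = -17520 cm⁻¹; plus 1 excess pair × P = +25115 cm⁻¹; total 7595 cm⁻¹.
The difference is 7595 − (-6570) = 14165 cm⁻¹, so high-spin lies lower.

14165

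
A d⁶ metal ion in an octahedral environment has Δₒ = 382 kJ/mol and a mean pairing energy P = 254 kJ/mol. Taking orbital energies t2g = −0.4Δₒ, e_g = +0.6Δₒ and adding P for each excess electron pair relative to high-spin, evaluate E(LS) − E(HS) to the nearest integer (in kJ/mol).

In the high-spin limit (t2g^4 e_g^2) the orbital term is -0.4Δₒ = -153 kJ/mol, with no excess pairing.
Low-spin t2g^6 e_g^0 gives -2.4Δₒ = -917 kJ/mol, but forming 2 extra pairs costs 2P = 508 kJ/mol, so E(LS) = -917 + 508 = -409 kJ/mol.
E(LS) − E(HS) = -409 − (-153) = -256 kJ/mol.

-256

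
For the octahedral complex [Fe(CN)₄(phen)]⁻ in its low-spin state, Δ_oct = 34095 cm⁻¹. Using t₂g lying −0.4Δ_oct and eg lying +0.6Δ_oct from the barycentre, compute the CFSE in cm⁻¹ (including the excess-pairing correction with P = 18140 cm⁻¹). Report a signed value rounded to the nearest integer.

-31910

Ligand charges: 4×(-1) from CN⁻ and 1×(+0) from phen sum to -4; with overall charge -1, Fe is +3.
Fe is in group 8, so Fe³⁺ is d⁵ (8 − 3 = 5).
The d⁵ electrons fill as t₂g⁵ eg⁰.
CFSE(orbital) = 5×(-0.4Δ_oct) + 0×(0.6Δ_oct) = -2.0Δ_oct; with Δ_oct = 34095 cm⁻¹ that is -68190 cm⁻¹.
Relative to high-spin t₂g³ eg² (0 paired), the low-spin configuration has 2 additional pairs, contributing +2 × 18140 = +36280 cm⁻¹.
Net CFSE = -68190 + 36280 = -31910 cm⁻¹.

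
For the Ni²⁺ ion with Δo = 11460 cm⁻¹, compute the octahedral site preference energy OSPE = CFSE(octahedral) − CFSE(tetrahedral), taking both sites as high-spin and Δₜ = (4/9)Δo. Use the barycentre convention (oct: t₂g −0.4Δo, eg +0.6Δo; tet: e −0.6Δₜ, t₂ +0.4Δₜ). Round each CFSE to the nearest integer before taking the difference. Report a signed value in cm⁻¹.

Ni²⁺: group 10, so d-count = 10 − 2 = 8.
Octahedral (high-spin): t2g^6 e_g^2, CFSE = 6(−0.4) + 2(+0.6) = -1.2Δo = -1.2 × 11460 = -13752 cm⁻¹.
In a tetrahedral site the filling is e^4 t2^4: CFSE(tet) = -0.8Δₜ = -0.8 × (4/9)(11460) = -4075 cm⁻¹.
OSPE = -13752 − (-4075) = -9677 cm⁻¹.

-9677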